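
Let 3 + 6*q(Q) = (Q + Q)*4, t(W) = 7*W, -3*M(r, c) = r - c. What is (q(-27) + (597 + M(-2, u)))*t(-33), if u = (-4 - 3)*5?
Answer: -253869/2 ≈ -1.2693e+5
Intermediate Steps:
u = -35 (u = -7*5 = -35)
M(r, c) = -r/3 + c/3 (M(r, c) = -(r - c)/3 = -r/3 + c/3)
q(Q) = -1/2 + 4*Q/3 (q(Q) = -1/2 + ((Q + Q)*4)/6 = -1/2 + ((2*Q)*4)/6 = -1/2 + (8*Q)/6 = -1/2 + 4*Q/3)
(q(-27) + (597 + M(-2, u)))*t(-33) = ((-1/2 + (4/3)*(-27)) + (597 + (-1/3*(-2) + (1/3)*(-35))))*(7*(-33)) = ((-1/2 - 36) + (597 + (2/3 - 35/3)))*(-231) = (-73/2 + (597 - 11))*(-231) = (-73/2 + 586)*(-231) = (1099/2)*(-231) = -253869/2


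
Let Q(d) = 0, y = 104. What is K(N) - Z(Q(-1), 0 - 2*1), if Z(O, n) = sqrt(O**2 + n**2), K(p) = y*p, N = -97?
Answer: -10090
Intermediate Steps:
K(p) = 104*p
K(N) - Z(Q(-1), 0 - 2*1) = 104*(-97) - sqrt(0**2 + (0 - 2*1)**2) = -10088 - sqrt(0 + (0 - 2)**2) = -10088 - sqrt(0 + (-2)**2) = -10088 - sqrt(0 + 4) = -10088 - sqrt(4) = -10088 - 1*2 = -10088 - 2 = -10090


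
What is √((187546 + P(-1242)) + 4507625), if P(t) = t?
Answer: √4693929 ≈ 2166.5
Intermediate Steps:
√((187546 + P(-1242)) + 4507625) = √((187546 - 1242) + 4507625) = √(186304 + 4507625) = √4693929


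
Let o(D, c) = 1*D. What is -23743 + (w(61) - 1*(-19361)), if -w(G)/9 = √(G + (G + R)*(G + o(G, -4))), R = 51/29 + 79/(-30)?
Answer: -4382 - 6*√349890510/145 ≈ -5156.0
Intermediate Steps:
o(D, c) = D
R = -761/870 (R = 51*(1/29) + 79*(-1/30) = 51/29 - 79/30 = -761/870 ≈ -0.87471)
w(G) = -9*√(G + 2*G*(-761/870 + G)) (w(G) = -9*√(G + (G - 761/870)*(G + G)) = -9*√(G + (-761/870 + G)*(2*G)) = -9*√(G + 2*G*(-761/870 + G)))
-23743 + (w(61) - 1*(-19361)) = -23743 + (-3*√870*√(61*(-163 + 435*61))/145 - 1*(-19361)) = -23743 + (-3*√870*√(61*(-163 + 26535))/145 + 19361) = -23743 + (-3*√870*√(61*26372)/145 + 19361) = -23743 + (-3*√870*√1608692/145 + 19361) = -23743 + (-3*√870*2*√402173/145 + 19361) = -23743 + (-6*√349890510/145 + 19361) = -23743 + (19361 - 6*√349890510/145) = -4382 - 6*√349890510/145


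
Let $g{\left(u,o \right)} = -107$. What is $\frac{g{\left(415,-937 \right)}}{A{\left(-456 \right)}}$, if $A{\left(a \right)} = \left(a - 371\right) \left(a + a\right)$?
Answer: $- \frac{107}{754224} \approx -0.00014187$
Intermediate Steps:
$A{\left(a \right)} = 2 a \left(-371 + a\right)$ ($A{\left(a \right)} = \left(-371 + a\right) 2 a = 2 a \left(-371 + a\right)$)
$\frac{g{\left(415,-937 \right)}}{A{\left(-456 \right)}} = - \frac{107}{2 \left(-456\right) \left(-371 - 456\right)} = - \frac{107}{2 \left(-456\right) \left(-827\right)} = - \frac{107}{754224}$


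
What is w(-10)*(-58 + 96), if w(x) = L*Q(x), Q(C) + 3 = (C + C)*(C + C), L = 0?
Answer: 0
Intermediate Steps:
Q(C) = -3 + 4*C² (Q(C) = -3 + (C + C)*(C + C) = -3 + (2*C)*(2*C) = -3 + 4*C²)
w(x) = 0 (w(x) = 0*(-3 + 4*x²) = 0)
w(-10)*(-58 + 96) = 0*(-58 + 96) = 0*38 = 0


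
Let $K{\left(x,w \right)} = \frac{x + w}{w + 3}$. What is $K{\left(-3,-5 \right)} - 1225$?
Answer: $-1221$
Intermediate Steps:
$K{\left(x,w \right)} = \frac{w + x}{3 + w}$
$K{\left(-3,-5 \right)} - 1225 = \frac{-5 - 3}{3 - 5} - 1225 = \frac{1}{-2} \left(-8\right) - 1225 = \left(- \frac{1}{2}\right) \left(-8\right) - 1225 = 4 - 1225 = -1221$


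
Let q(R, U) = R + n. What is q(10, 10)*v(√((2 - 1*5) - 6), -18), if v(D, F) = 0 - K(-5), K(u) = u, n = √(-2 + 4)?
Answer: 50 + 5*√2 ≈ 57.071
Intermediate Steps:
n = √2 ≈ 1.4142
q(R, U) = R + √2
v(D, F) = 5 (v(D, F) = 0 - 1*(-5) = 0 + 5 = 5)
q(10, 10)*v(√((2 - 1*5) - 6), -18) = (10 + √2)*5 = 50 + 5*√2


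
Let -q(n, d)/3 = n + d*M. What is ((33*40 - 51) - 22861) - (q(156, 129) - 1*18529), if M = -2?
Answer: -3369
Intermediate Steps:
q(n, d) = -3*n + 6*d (q(n, d) = -3*(n + d*(-2)) = -3*(n - 2*d) = -3*n + 6*d)
((33*40 - 51) - 22861) - (q(156, 129) - 1*18529) = ((33*40 - 51) - 22861) - ((-3*156 + 6*129) - 1*18529) = ((1320 - 51) - 22861) - ((-468 + 774) - 18529) = (1269 - 22861) - (306 - 18529) = -21592 - 1*(-18223) = -21592 + 18223 = -3369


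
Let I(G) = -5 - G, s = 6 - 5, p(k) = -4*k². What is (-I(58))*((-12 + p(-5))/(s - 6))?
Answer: 7056/5 ≈ 1411.2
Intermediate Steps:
s = 1
(-I(58))*((-12 + p(-5))/(s - 6)) = (-(-5 - 1*58))*((-12 - 4*(-5)²)/(1 - 6)) = (-(-5 - 58))*((-12 - 4*25)/(-5)) = (-1*(-63))*((-12 - 100)*(-⅕)) = 63*(-112*(-⅕)) = 63*(112/5) = 7056/5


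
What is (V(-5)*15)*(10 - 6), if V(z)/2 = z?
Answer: -600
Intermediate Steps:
V(z) = 2*z
(V(-5)*15)*(10 - 6) = ((2*(-5))*15)*(10 - 6) = -10*15*4 = -150*4 = -600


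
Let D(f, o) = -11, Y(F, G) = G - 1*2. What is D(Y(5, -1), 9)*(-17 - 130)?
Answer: 1617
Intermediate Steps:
Y(F, G) = -2 + G (Y(F, G) = G - 2 = -2 + G)
D(Y(5, -1), 9)*(-17 - 130) = -11*(-17 - 130) = -11*(-147) = 1617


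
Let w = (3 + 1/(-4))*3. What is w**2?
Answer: 1089/16 ≈ 68.063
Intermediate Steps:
w = 33/4 (w = (3 - 1/4)*3 = (11/4)*3 = 33/4 ≈ 8.2500)
w**2 = (33/4)**2 = 1089/16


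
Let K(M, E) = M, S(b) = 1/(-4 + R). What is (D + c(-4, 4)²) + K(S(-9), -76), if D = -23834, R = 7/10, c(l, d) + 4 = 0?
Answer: -786004/33 ≈ -23818.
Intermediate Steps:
c(l, d) = -4 (c(l, d) = -4 + 0 = -4)
R = 7/10 (R = 7*(⅒) = 7/10 ≈ 0.70000)
S(b) = -10/33 (S(b) = 1/(-4 + 7/10) = 1/(-33/10) = -10/33)
(D + c(-4, 4)²) + K(S(-9), -76) = (-23834 + (-4)²) - 10/33 = (-23834 + 16) - 10/33 = -23818 - 10/33 = -786004/33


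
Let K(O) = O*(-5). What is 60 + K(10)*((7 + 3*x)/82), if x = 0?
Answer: 2285/41 ≈ 55.732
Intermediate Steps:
K(O) = -5*O
60 + K(10)*((7 + 3*x)/82) = 60 + (-5*10)*((7 + 3*0)/82) = 60 - 50*(7 + 0)/82 = 60 - 350/82 = 60 - 50*7/82 = 60 - 175/41 = 2285/41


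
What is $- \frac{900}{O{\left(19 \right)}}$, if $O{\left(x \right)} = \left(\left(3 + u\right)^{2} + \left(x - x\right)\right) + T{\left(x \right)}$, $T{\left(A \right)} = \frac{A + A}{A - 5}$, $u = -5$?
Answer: $- \frac{6300}{47} \approx -134.04$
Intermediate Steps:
$T{\left(A \right)} = \frac{2 A}{-5 + A}$
$O{\left(x \right)} = 4 + \frac{2 x}{-5 + x}$ ($O{\left(x \right)} = \left(\left(3 - 5\right)^{2} + \left(x - x\right)\right) + \frac{2 x}{-5 + x} = \left(\left(-2\right)^{2} + 0\right) + \frac{2 x}{-5 + x} = \left(4 + 0\right) + \frac{2 x}{-5 + x} = 4 + \frac{2 x}{-5 + x}$)
$- \frac{900}{O{\left(19 \right)}} = - \frac{900}{2 \frac{1}{-5 + 19} \left(-10 + 3 \cdot 19\right)} = - \frac{900}{2 \cdot \frac{1}{14} \left(-10 + 57\right)} = - \frac{900}{2 \cdot \frac{1}{14} \cdot 47} = - \frac{900}{\frac{47}{7}} = \left(-900\right) \frac{7}{47} = - \frac{6300}{47}$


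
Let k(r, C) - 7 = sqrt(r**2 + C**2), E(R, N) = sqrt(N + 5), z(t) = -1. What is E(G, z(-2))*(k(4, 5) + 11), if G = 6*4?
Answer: 36 + 2*sqrt(41) ≈ 48.806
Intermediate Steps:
G = 24
E(R, N) = sqrt(5 + N)
k(r, C) = 7 + sqrt(C**2 + r**2) (k(r, C) = 7 + sqrt(r**2 + C**2) = 7 + sqrt(C**2 + r**2))
E(G, z(-2))*(k(4, 5) + 11) = sqrt(5 - 1)*((7 + sqrt(5**2 + 4**2)) + 11) = sqrt(4)*((7 + sqrt(25 + 16)) + 11) = 2*((7 + sqrt(41)) + 11) = 2*(18 + sqrt(41)) = 36 + 2*sqrt(41)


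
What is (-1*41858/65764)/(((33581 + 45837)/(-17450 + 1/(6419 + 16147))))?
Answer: 8241352533371/58929364106616 ≈ 0.13985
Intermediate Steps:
(-1*41858/65764)/(((33581 + 45837)/(-17450 + 1/(6419 + 16147)))) = (-41858*1/65764)/((79418/(-17450 + 1/22566))) = -20929/(32882*(79418/(-17450 + 1/22566))) = -20929/(32882*(79418/(-393776699/22566))) = -20929/(32882*(79418*(-22566/393776699))) = -20929/(32882*(-1792146588/393776699)) = -20929/32882*(-393776699/1792146588) = 8241352533371/58929364106616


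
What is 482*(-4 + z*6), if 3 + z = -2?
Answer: -16388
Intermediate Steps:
z = -5 (z = -3 - 2 = -5)
482*(-4 + z*6) = 482*(-4 - 5*6) = 482*(-4 - 30) = 482*(-34) = -16388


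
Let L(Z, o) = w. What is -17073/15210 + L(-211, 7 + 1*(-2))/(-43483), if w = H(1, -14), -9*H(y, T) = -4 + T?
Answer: -82490631/73486270 ≈ -1.1225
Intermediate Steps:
H(y, T) = 4/9 - T/9 (H(y, T) = -(-4 + T)/9 = 4/9 - T/9)
w = 2 (w = 4/9 - ⅑*(-14) = 4/9 + 14/9 = 2)
L(Z, o) = 2
-17073/15210 + L(-211, 7 + 1*(-2))/(-43483) = -17073/15210 + 2/(-43483) = -17073*1/15210 + 2*(-1/43483) = -1897/1690 - 2/43483 = -82490631/73486270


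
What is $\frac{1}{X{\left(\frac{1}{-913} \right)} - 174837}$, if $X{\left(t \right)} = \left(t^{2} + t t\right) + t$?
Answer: $- \frac{833569}{145738704164} \approx -5.7196 \cdot 10^{-6}$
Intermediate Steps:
$X{\left(t \right)} = t + 2 t^{2}$ ($X{\left(t \right)} = \left(t^{2} + t^{2}\right) + t = 2 t^{2} + t = t + 2 t^{2}$)
$\frac{1}{X{\left(\frac{1}{-913} \right)} - 174837} = \frac{1}{\frac{1 + \frac{2}{-913}}{-913} - 174837} = \frac{1}{- \frac{1 + 2 \left(- \frac{1}{913}\right)}{913} - 174837} = \frac{1}{- \frac{1 - \frac{2}{913}}{913} - 174837} = \frac{1}{\left(- \frac{1}{913}\right) \frac{911}{913} - 174837} = \frac{1}{- \frac{911}{833569} - 174837} = \frac{1}{- \frac{145738704164}{833569}} = - \frac{833569}{145738704164}$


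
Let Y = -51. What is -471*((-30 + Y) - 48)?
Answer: 60759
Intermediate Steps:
-471*((-30 + Y) - 48) = -471*((-30 - 51) - 48) = -471*(-81 - 48) = -471*(-129) = 60759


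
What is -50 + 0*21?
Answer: -50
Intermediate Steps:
-50 + 0*21 = -50 + 0 = -50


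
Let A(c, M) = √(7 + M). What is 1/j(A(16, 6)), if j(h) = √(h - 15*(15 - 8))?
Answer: -I/√(105 - √13) ≈ -0.09931*I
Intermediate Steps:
j(h) = √(-105 + h) (j(h) = √(h - 15*7) = √(h - 105) = √(-105 + h))
1/j(A(16, 6)) = 1/(√(-105 + √(7 + 6))) = 1/(√(-105 + √13)) = (-105 + √13)^(-½)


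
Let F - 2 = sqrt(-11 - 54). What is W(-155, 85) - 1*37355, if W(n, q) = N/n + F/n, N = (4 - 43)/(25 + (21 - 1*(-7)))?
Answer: -306871392/8215 - I*sqrt(65)/155 ≈ -37355.0 - 0.052015*I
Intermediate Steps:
N = -39/53 (N = -39/(25 + (21 + 7)) = -39/(25 + 28) = -39/53 ≈ -0.73585)
F = 2 + I*sqrt(65) (F = 2 + sqrt(-11 - 54) = 2 + sqrt(-65) = 2 + I*sqrt(65) ≈ 2.0 + 8.0623*I)
W(n, q) = -39/(53*n) + (2 + I*sqrt(65))/n
W(-155, 85) - 1*37355 = (67/53 + I*sqrt(65))/(-155) - 1*37355 = -(67/53 + I*sqrt(65))/155 - 37355 = (-67/8215 - I*sqrt(65)/155) - 37355 = -306871392/8215 - I*sqrt(65)/155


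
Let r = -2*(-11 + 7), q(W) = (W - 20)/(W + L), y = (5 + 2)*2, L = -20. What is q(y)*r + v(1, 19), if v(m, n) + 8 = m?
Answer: 1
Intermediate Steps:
v(m, n) = -8 + m
y = 14 (y = 7*2 = 14)
q(W) = 1 (q(W) = (W - 20)/(W - 20) = (-20 + W)/(-20 + W) = 1)
r = 8 (r = -2*(-4) = 8)
q(y)*r + v(1, 19) = 1*8 + (-8 + 1) = 8 - 7 = 1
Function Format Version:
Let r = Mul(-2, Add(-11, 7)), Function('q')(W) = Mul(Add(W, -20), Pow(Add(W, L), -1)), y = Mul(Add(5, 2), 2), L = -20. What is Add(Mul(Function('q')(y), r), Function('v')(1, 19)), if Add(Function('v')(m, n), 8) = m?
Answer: 1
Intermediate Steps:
Function('v')(m, n) = Add(-8, m)
y = 14 (y = Mul(7, 2) = 14)
Function('q')(W) = 1 (Function('q')(W) = Mul(Add(W, -20), Pow(Add(W, -20), -1)) = Mul(Add(-20, W), Pow(Add(-20, W), -1)) = 1)
r = 8 (r = Mul(-2, -4) = 8)
Add(Mul(Function('q')(y), r), Function('v')(1, 19)) = Add(Mul(1, 8), Add(-8, 1)) = Add(8, -7) = 1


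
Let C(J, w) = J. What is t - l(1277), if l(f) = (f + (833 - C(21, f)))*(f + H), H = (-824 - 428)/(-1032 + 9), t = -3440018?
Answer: -6250762861/1023 ≈ -6.1102e+6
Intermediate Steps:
H = 1252/1023 (H = -1252/(-1023) = -1252*(-1/1023) = 1252/1023 ≈ 1.2239)
l(f) = (812 + f)*(1252/1023 + f) (l(f) = (f + (833 - 1*21))*(f + 1252/1023) = (f + (833 - 21))*(1252/1023 + f) = (f + 812)*(1252/1023 + f) = (812 + f)*(1252/1023 + f))
t - l(1277) = -3440018 - (1016624/1023 + 1277² + (831928/1023)*1277) = -3440018 - (1016624/1023 + 1630729 + 1062372056/1023) = -3440018 - 1*2731624447/1023 = -3440018 - 2731624447/1023 = -6250762861/1023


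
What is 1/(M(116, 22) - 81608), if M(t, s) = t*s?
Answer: -1/79056 ≈ -1.2649e-5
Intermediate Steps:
M(t, s) = s*t
1/(M(116, 22) - 81608) = 1/(22*116 - 81608) = 1/(2552 - 81608) = 1/(-79056) = -1/79056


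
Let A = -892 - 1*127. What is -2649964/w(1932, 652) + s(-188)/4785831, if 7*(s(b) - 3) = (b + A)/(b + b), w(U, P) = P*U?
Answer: -99344491443511/47223555662808 ≈ -2.1037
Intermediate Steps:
A = -1019 (A = -892 - 127 = -1019)
s(b) = 3 + (-1019 + b)/(14*b) (s(b) = 3 + ((b - 1019)/(b + b))/7 = 3 + ((-1019 + b)/((2*b)))/7 = 3 + ((-1019 + b)*(1/(2*b)))/7 = 3 + ((-1019 + b)/(2*b))/7 = 3 + (-1019 + b)/(14*b))
-2649964/w(1932, 652) + s(-188)/4785831 = -2649964/(652*1932) + ((1/14)*(-1019 + 43*(-188))/(-188))/4785831 = -2649964/1259664 + ((1/14)*(-1/188)*(-1019 - 8084))*(1/4785831) = -2649964*1/1259664 + ((1/14)*(-1/188)*(-9103))*(1/4785831) = -662491/314916 + (9103/2632)*(1/4785831) = -662491/314916 + 9103/12596307192 = -99344491443511/47223555662808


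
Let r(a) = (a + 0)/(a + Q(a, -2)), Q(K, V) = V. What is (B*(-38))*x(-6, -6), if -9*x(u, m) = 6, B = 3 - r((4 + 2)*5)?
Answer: 342/7 ≈ 48.857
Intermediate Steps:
r(a) = a/(-2 + a) (r(a) = (a + 0)/(a - 2) = a/(-2 + a))
B = 27/14 (B = 3 - (4 + 2)*5/(-2 + (4 + 2)*5) = 3 - 6*5/(-2 + 6*5) = 3 - 30/(-2 + 30) = 3 - 30/28 = 3 - 1*15/14 = 3 - 15/14 = 27/14 ≈ 1.9286)
x(u, m) = -⅔ (x(u, m) = -⅑*6 = -⅔)
(B*(-38))*x(-6, -6) = ((27/14)*(-38))*(-⅔) = -513/7*(-⅔) = 342/7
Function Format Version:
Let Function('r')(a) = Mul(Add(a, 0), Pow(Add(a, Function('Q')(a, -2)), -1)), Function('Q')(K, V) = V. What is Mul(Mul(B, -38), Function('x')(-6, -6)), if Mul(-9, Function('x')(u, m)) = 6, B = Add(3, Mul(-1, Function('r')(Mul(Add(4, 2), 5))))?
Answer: Rational(342, 7) ≈ 48.857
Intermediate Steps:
Function('r')(a) = Mul(a, Pow(Add(-2, a), -1)) (Function('r')(a) = Mul(Add(a, 0), Pow(Add(a, -2), -1)) = Mul(a, Pow(Add(-2, a), -1)))
B = Rational(27, 14) (B = Add(3, Mul(-1, Mul(Mul(Add(4, 2), 5), Pow(Add(-2, Mul(Add(4, 2), 5)), -1)))) = Add(3, Mul(-1, Mul(Mul(6, 5), Pow(Add(-2, Mul(6, 5)), -1)))) = Add(3, Mul(-1, Mul(30, Pow(Add(-2, 30), -1)))) = Add(3, Mul(-1, Mul(30, Pow(28, -1)))) = Add(3, Mul(-1, Mul(30, Rational(1, 28)))) = Add(3, Mul(-1, Rational(15, 14))) = Add(3, Rational(-15, 14)) = Rational(27, 14) ≈ 1.9286)
Function('x')(u, m) = Rational(-2, 3) (Function('x')(u, m) = Mul(Rational(-1, 9), 6) = Rational(-2, 3))
Mul(Mul(B, -38), Function('x')(-6, -6)) = Mul(Mul(Rational(27, 14), -38), Rational(-2, 3)) = Mul(Rational(-513, 7), Rational(-2, 3)) = Rational(342, 7)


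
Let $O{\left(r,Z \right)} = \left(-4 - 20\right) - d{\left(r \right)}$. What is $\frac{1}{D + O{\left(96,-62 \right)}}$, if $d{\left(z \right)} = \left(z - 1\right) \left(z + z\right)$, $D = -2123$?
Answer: $- \frac{1}{20387} \approx -4.9051 \cdot 10^{-5}$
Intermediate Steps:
$d{\left(z \right)} = 2 z \left(-1 + z\right)$ ($d{\left(z \right)} = \left(-1 + z\right) 2 z = 2 z \left(-1 + z\right)$)
$O{\left(r,Z \right)} = -24 - 2 r \left(-1 + r\right)$ ($O{\left(r,Z \right)} = \left(-4 - 20\right) - 2 r \left(-1 + r\right) = -24 - 2 r \left(-1 + r\right)$)
$\frac{1}{D + O{\left(96,-62 \right)}} = \frac{1}{-2123 - \left(-168 + 18432\right)} = \frac{1}{-2123 - 18264} = \frac{1}{-20387} = - \frac{1}{20387}$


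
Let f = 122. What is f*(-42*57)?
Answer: -292068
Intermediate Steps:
f*(-42*57) = 122*(-42*57) = 122*(-2394) = -292068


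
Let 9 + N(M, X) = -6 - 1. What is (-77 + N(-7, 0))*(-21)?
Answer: 1953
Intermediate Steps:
N(M, X) = -16 (N(M, X) = -9 + (-6 - 1) = -9 - 7 = -16)
(-77 + N(-7, 0))*(-21) = (-77 - 16)*(-21) = -93*(-21) = 1953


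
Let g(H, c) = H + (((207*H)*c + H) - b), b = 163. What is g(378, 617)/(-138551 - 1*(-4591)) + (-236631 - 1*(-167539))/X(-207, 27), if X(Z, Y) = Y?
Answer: -2111816089/723384 ≈ -2919.4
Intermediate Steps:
g(H, c) = -163 + 2*H + 207*H*c (g(H, c) = H + (((207*H)*c + H) - 1*163) = H + ((207*H*c + H) - 163) = H + ((H + 207*H*c) - 163) = H + (-163 + H + 207*H*c) = -163 + 2*H + 207*H*c)
g(378, 617)/(-138551 - 1*(-4591)) + (-236631 - 1*(-167539))/X(-207, 27) = (-163 + 2*378 + 207*378*617)/(-138551 - 1*(-4591)) + (-236631 - 1*(-167539))/27 = (-163 + 756 + 48277782)/(-138551 + 4591) + (-236631 + 167539)*(1/27) = 48278375/(-133960) - 69092*1/27 = 48278375*(-1/133960) - 69092/27 = -9655675/26792 - 69092/27 = -2111816089/723384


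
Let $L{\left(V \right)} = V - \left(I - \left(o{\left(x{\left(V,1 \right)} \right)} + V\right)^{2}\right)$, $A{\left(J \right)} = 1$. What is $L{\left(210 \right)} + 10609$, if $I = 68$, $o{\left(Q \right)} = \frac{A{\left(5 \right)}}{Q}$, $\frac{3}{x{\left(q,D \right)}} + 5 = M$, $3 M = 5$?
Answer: $\frac{4405231}{81} \approx 54386.0$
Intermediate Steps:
$M = \frac{5}{3}$ ($M = \frac{1}{3} \cdot 5 = \frac{5}{3} \approx 1.6667$)
$x{\left(q,D \right)} = - \frac{9}{10}$ ($x{\left(q,D \right)} = \frac{3}{-5 + \frac{5}{3}} = \frac{3}{- \frac{10}{3}} = 3 \left(- \frac{3}{10}\right) = - \frac{9}{10}$)
$o{\left(Q \right)} = \frac{1}{Q}$ ($o{\left(Q \right)} = 1 \frac{1}{Q} = \frac{1}{Q}$)
$L{\left(V \right)} = -68 + V + \left(- \frac{10}{9} + V\right)^{2}$ ($L{\left(V \right)} = V + \left(\left(\frac{1}{- \frac{9}{10}} + V\right)^{2} - 68\right) = V + \left(\left(- \frac{10}{9} + V\right)^{2} - 68\right) = V + \left(-68 + \left(- \frac{10}{9} + V\right)^{2}\right) = -68 + V + \left(- \frac{10}{9} + V\right)^{2}$)
$L{\left(210 \right)} + 10609 = \left(- \frac{5408}{81} + 210^{2} - \frac{770}{3}\right) + 10609 = \left(- \frac{5408}{81} + 44100 - \frac{770}{3}\right) + 10609 = \frac{3545902}{81} + 10609 = \frac{4405231}{81}$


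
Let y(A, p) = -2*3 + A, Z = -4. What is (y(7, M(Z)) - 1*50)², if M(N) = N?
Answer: 2401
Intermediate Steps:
y(A, p) = -6 + A
(y(7, M(Z)) - 1*50)² = ((-6 + 7) - 1*50)² = (1 - 50)² = (-49)² = 2401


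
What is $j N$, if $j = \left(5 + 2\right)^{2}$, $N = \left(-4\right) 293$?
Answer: $-57428$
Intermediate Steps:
$N = -1172$
$j = 49$ ($j = 7^{2} = 49$)
$j N = 49 \left(-1172\right) = -57428$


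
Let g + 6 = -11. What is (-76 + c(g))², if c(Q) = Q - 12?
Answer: 11025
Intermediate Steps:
g = -17 (g = -6 - 11 = -17)
c(Q) = -12 + Q
(-76 + c(g))² = (-76 + (-12 - 17))² = (-76 - 29)² = (-105)² = 11025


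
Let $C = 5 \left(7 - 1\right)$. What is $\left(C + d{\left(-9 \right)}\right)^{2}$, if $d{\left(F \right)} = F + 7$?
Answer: $784$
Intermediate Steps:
$d{\left(F \right)} = 7 + F$
$C = 30$ ($C = 5 \cdot 6 = 30$)
$\left(C + d{\left(-9 \right)}\right)^{2} = \left(30 + \left(7 - 9\right)\right)^{2} = \left(30 - 2\right)^{2} = 28^{2} = 784$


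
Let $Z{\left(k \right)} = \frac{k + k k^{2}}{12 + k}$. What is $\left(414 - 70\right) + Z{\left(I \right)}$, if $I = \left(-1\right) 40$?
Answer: $\frac{18418}{7} \approx 2631.1$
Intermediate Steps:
$I = -40$
$Z{\left(k \right)} = \frac{k + k^{3}}{12 + k}$
$\left(414 - 70\right) + Z{\left(I \right)} = \left(414 - 70\right) + \frac{-40 + \left(-40\right)^{3}}{12 - 40} = 344 + \frac{-40 - 64000}{-28} = 344 - - \frac{16010}{7} = 344 + \frac{16010}{7} = \frac{18418}{7}$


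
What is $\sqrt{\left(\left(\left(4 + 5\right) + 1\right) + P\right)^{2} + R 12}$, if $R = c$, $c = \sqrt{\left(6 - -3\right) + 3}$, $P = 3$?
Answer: $\sqrt{169 + 24 \sqrt{3}} \approx 14.511$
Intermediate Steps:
$c = 2 \sqrt{3}$ ($c = \sqrt{\left(6 + 3\right) + 3} = \sqrt{9 + 3} = \sqrt{12} = 2 \sqrt{3} \approx 3.4641$)
$R = 2 \sqrt{3} \approx 3.4641$
$\sqrt{\left(\left(\left(4 + 5\right) + 1\right) + P\right)^{2} + R 12} = \sqrt{\left(\left(\left(4 + 5\right) + 1\right) + 3\right)^{2} + 2 \sqrt{3} \cdot 12} = \sqrt{\left(\left(9 + 1\right) + 3\right)^{2} + 24 \sqrt{3}} = \sqrt{\left(10 + 3\right)^{2} + 24 \sqrt{3}} = \sqrt{13^{2} + 24 \sqrt{3}} = \sqrt{169 + 24 \sqrt{3}}$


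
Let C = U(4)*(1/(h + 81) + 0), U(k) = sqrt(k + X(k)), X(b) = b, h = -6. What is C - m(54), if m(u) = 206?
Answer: -206 + 2*sqrt(2)/75 ≈ -205.96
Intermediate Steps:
U(k) = sqrt(2)*sqrt(k) (U(k) = sqrt(k + k) = sqrt(2*k) = sqrt(2)*sqrt(k))
C = 2*sqrt(2)/75 (C = (sqrt(2)*sqrt(4))*(1/(-6 + 81) + 0) = (sqrt(2)*2)*(1/75 + 0) = (2*sqrt(2))*(1/75 + 0) = (2*sqrt(2))*(1/75) = 2*sqrt(2)/75 ≈ 0.037712)
C - m(54) = 2*sqrt(2)/75 - 1*206 = 2*sqrt(2)/75 - 206 = -206 + 2*sqrt(2)/75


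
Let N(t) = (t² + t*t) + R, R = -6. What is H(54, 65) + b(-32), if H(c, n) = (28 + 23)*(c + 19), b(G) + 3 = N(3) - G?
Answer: 3764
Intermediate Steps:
N(t) = -6 + 2*t² (N(t) = (t² + t*t) - 6 = (t² + t²) - 6 = 2*t² - 6 = -6 + 2*t²)
b(G) = 9 - G (b(G) = -3 + ((-6 + 2*3²) - G) = -3 + ((-6 + 2*9) - G) = -3 + ((-6 + 18) - G) = -3 + (12 - G) = 9 - G)
H(c, n) = 969 + 51*c (H(c, n) = 51*(19 + c) = 969 + 51*c)
H(54, 65) + b(-32) = (969 + 51*54) + (9 - 1*(-32)) = (969 + 2754) + (9 + 32) = 3723 + 41 = 3764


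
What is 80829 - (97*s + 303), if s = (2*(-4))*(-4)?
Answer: 77422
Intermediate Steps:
s = 32 (s = -8*(-4) = 32)
80829 - (97*s + 303) = 80829 - (97*32 + 303) = 80829 - (3104 + 303) = 80829 - 1*3407 = 80829 - 3407 = 77422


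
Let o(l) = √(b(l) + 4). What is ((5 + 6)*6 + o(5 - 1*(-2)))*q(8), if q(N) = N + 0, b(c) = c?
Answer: 528 + 8*√11 ≈ 554.53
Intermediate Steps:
q(N) = N
o(l) = √(4 + l) (o(l) = √(l + 4) = √(4 + l))
((5 + 6)*6 + o(5 - 1*(-2)))*q(8) = ((5 + 6)*6 + √(4 + (5 - 1*(-2))))*8 = (11*6 + √(4 + (5 + 2)))*8 = (66 + √(4 + 7))*8 = (66 + √11)*8 = 528 + 8*√11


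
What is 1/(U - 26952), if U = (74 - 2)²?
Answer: -1/21768 ≈ -4.5939e-5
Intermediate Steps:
U = 5184 (U = 72² = 5184)
1/(U - 26952) = 1/(5184 - 26952) = 1/(-21768) = -1/21768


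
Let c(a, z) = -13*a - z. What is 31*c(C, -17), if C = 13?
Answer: -4712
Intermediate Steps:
c(a, z) = -z - 13*a
31*c(C, -17) = 31*(-1*(-17) - 13*13) = 31*(17 - 169) = 31*(-152) = -4712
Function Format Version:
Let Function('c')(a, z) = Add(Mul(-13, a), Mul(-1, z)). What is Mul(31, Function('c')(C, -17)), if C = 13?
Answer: -4712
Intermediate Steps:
Function('c')(a, z) = Add(Mul(-1, z), Mul(-13, a))
Mul(31, Function('c')(C, -17)) = Mul(31, Add(Mul(-1, -17), Mul(-13, 13))) = Mul(31, Add(17, -169)) = Mul(31, -152) = -4712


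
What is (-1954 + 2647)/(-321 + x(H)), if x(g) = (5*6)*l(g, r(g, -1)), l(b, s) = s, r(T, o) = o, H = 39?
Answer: -77/39 ≈ -1.9744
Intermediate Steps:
x(g) = -30 (x(g) = (5*6)*(-1) = 30*(-1) = -30)
(-1954 + 2647)/(-321 + x(H)) = (-1954 + 2647)/(-321 - 30) = 693/(-351) = 693*(-1/351) = -77/39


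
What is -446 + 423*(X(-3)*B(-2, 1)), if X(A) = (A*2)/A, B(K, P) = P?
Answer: 400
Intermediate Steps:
X(A) = 2 (X(A) = (2*A)/A = 2)
-446 + 423*(X(-3)*B(-2, 1)) = -446 + 423*(2*1) = -446 + 423*2 = -446 + 846 = 400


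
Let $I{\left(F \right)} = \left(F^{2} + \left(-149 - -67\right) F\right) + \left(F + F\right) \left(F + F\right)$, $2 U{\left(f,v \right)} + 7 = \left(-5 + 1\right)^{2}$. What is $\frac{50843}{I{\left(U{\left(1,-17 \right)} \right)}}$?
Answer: $- \frac{203372}{1071} \approx -189.89$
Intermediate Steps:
$U{\left(f,v \right)} = \frac{9}{2}$ ($U{\left(f,v \right)} = - \frac{7}{2} + \frac{\left(-5 + 1\right)^{2}}{2} = - \frac{7}{2} + \frac{\left(-4\right)^{2}}{2} = - \frac{7}{2} + \frac{1}{2} \cdot 16 = - \frac{7}{2} + 8 = \frac{9}{2}$)
$I{\left(F \right)} = - 82 F + 5 F^{2}$ ($I{\left(F \right)} = \left(F^{2} + \left(-149 + 67\right) F\right) + 2 F 2 F = \left(F^{2} - 82 F\right) + 4 F^{2} = - 82 F + 5 F^{2}$)
$\frac{50843}{I{\left(U{\left(1,-17 \right)} \right)}} = \frac{50843}{\frac{9}{2} \left(-82 + 5 \cdot \frac{9}{2}\right)} = \frac{50843}{\frac{9}{2} \left(-82 + \frac{45}{2}\right)} = \frac{50843}{\frac{9}{2} \left(- \frac{119}{2}\right)} = \frac{50843}{- \frac{1071}{4}} = 50843 \left(- \frac{4}{1071}\right) = - \frac{203372}{1071}$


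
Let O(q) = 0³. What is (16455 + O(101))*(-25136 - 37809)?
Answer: -1035759975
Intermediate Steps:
O(q) = 0
(16455 + O(101))*(-25136 - 37809) = (16455 + 0)*(-25136 - 37809) = 16455*(-62945) = -1035759975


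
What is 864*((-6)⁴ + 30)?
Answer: 1145664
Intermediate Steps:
864*((-6)⁴ + 30) = 864*(1296 + 30) = 864*1326 = 1145664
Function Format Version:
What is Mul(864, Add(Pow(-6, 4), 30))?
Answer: 1145664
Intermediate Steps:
Mul(864, Add(Pow(-6, 4), 30)) = Mul(864, Add(1296, 30)) = Mul(864, 1326) = 1145664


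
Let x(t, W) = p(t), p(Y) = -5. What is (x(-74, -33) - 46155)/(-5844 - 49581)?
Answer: 9232/11085 ≈ 0.83284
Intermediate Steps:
x(t, W) = -5
(x(-74, -33) - 46155)/(-5844 - 49581) = (-5 - 46155)/(-5844 - 49581) = -46160/(-55425) = -46160*(-1/55425) = 9232/11085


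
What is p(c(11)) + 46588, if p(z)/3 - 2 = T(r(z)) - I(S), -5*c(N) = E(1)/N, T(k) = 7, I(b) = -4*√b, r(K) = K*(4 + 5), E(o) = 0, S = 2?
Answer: 46615 + 12*√2 ≈ 46632.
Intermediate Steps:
r(K) = 9*K (r(K) = K*9 = 9*K)
c(N) = 0 (c(N) = -0/N = -⅕*0 = 0)
p(z) = 27 + 12*√2 (p(z) = 6 + 3*(7 - (-4)*√2) = 6 + 3*(7 + 4*√2) = 6 + (21 + 12*√2) = 27 + 12*√2)
p(c(11)) + 46588 = (27 + 12*√2) + 46588 = 46615 + 12*√2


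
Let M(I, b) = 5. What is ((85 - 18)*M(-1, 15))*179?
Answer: 59965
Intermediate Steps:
((85 - 18)*M(-1, 15))*179 = ((85 - 18)*5)*179 = (67*5)*179 = 335*179 = 59965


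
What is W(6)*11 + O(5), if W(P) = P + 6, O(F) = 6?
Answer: 138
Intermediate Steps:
W(P) = 6 + P
W(6)*11 + O(5) = (6 + 6)*11 + 6 = 12*11 + 6 = 132 + 6 = 138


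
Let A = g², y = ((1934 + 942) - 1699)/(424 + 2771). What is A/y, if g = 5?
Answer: 79875/1177 ≈ 67.863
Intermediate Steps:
y = 1177/3195 (y = (2876 - 1699)/3195 = 1177*(1/3195) = 1177/3195 ≈ 0.36839)
A = 25 (A = 5² = 25)
A/y = 25/(1177/3195) = 25*(3195/1177) = 79875/1177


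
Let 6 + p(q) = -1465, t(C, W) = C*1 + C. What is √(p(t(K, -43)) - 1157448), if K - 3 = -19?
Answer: I*√1158919 ≈ 1076.5*I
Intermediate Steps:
K = -16 (K = 3 - 19 = -16)
t(C, W) = 2*C (t(C, W) = C + C = 2*C)
p(q) = -1471 (p(q) = -6 - 1465 = -1471)
√(p(t(K, -43)) - 1157448) = √(-1471 - 1157448) = √(-1158919) = I*√1158919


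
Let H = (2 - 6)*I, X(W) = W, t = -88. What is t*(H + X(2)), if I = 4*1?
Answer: 1232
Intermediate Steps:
I = 4
H = -16 (H = (2 - 6)*4 = -4*4 = -16)
t*(H + X(2)) = -88*(-16 + 2) = -88*(-14) = 1232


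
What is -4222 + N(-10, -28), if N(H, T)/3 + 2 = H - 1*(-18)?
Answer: -4204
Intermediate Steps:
N(H, T) = 48 + 3*H (N(H, T) = -6 + 3*(H - 1*(-18)) = -6 + 3*(H + 18) = -6 + 3*(18 + H) = -6 + (54 + 3*H) = 48 + 3*H)
-4222 + N(-10, -28) = -4222 + (48 + 3*(-10)) = -4222 + (48 - 30) = -4222 + 18 = -4204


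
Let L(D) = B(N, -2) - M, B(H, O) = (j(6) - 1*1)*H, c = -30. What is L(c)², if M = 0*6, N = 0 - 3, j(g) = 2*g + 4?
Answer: 2025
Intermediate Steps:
j(g) = 4 + 2*g
N = -3
B(H, O) = 15*H (B(H, O) = ((4 + 2*6) - 1*1)*H = ((4 + 12) - 1)*H = (16 - 1)*H = 15*H)
M = 0
L(D) = -45 (L(D) = 15*(-3) - 1*0 = -45 + 0 = -45)
L(c)² = (-45)² = 2025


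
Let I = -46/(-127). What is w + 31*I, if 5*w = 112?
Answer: 21354/635 ≈ 33.628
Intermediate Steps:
I = 46/127 (I = -46*(-1/127) = 46/127 ≈ 0.36220)
w = 112/5 (w = (⅕)*112 = 112/5 ≈ 22.400)
w + 31*I = 112/5 + 31*(46/127) = 112/5 + 1426/127 = 21354/635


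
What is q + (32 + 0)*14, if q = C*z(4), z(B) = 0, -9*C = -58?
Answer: 448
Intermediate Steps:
C = 58/9 (C = -⅑*(-58) = 58/9 ≈ 6.4444)
q = 0 (q = (58/9)*0 = 0)
q + (32 + 0)*14 = 0 + (32 + 0)*14 = 0 + 32*14 = 0 + 448 = 448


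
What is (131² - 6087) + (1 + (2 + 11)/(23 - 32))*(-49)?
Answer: 99862/9 ≈ 11096.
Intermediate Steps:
(131² - 6087) + (1 + (2 + 11)/(23 - 32))*(-49) = (17161 - 6087) + (1 + 13/(-9))*(-49) = 11074 + (1 + 13*(-⅑))*(-49) = 11074 + (1 - 13/9)*(-49) = 11074 - 4/9*(-49) = 11074 + 196/9 = 99862/9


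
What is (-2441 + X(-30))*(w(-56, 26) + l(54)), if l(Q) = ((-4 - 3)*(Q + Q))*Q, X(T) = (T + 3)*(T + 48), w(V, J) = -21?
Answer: 119553315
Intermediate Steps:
X(T) = (3 + T)*(48 + T)
l(Q) = -14*Q² (l(Q) = (-14*Q)*Q = -14*Q²)
(-2441 + X(-30))*(w(-56, 26) + l(54)) = (-2441 + (144 + (-30)² + 51*(-30)))*(-21 - 14*54²) = (-2441 + (144 + 900 - 1530))*(-21 - 14*2916) = (-2441 - 486)*(-21 - 40824) = -2927*(-40845) = 119553315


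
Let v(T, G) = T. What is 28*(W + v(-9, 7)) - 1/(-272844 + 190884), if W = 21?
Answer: 27538561/81960 ≈ 336.00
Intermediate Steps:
28*(W + v(-9, 7)) - 1/(-272844 + 190884) = 28*(21 - 9) - 1/(-272844 + 190884) = 28*12 - 1/(-81960) = 336 - 1*(-1/81960) = 336 + 1/81960 = 27538561/81960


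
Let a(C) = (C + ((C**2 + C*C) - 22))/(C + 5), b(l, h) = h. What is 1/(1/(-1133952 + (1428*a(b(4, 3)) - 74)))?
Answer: -2268409/2 ≈ -1.1342e+6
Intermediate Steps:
a(C) = (-22 + C + 2*C**2)/(5 + C) (a(C) = (C + ((C**2 + C**2) - 22))/(5 + C) = (C + (2*C**2 - 22))/(5 + C) = (C + (-22 + 2*C**2))/(5 + C) = (-22 + C + 2*C**2)/(5 + C))
1/(1/(-1133952 + (1428*a(b(4, 3)) - 74))) = 1/(1/(-1133952 + (1428*((-22 + 3 + 2*3**2)/(5 + 3)) - 74))) = 1/(1/(-1133952 + (1428*((-22 + 3 + 2*9)/8) - 74))) = 1/(1/(-1133952 + (1428*((-22 + 3 + 18)/8) - 74))) = 1/(1/(-1133952 + (1428*((1/8)*(-1)) - 74))) = 1/(1/(-1133952 + (1428*(-1/8) - 74))) = 1/(1/(-1133952 + (-357/2 - 74))) = 1/(1/(-1133952 - 505/2)) = 1/(1/(-2268409/2)) = 1/(-2/2268409) = -2268409/2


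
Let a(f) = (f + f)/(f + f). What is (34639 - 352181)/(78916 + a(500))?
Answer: -317542/78917 ≈ -4.0237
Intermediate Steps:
a(f) = 1 (a(f) = (2*f)/((2*f)) = (2*f)*(1/(2*f)) = 1)
(34639 - 352181)/(78916 + a(500)) = (34639 - 352181)/(78916 + 1) = -317542/78917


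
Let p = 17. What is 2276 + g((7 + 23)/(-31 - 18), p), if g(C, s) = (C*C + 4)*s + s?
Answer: 5684061/2401 ≈ 2367.4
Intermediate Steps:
g(C, s) = s + s*(4 + C**2) (g(C, s) = (C**2 + 4)*s + s = (4 + C**2)*s + s = s*(4 + C**2) + s = s + s*(4 + C**2))
2276 + g((7 + 23)/(-31 - 18), p) = 2276 + 17*(5 + ((7 + 23)/(-31 - 18))**2) = 2276 + 17*(5 + (30/(-49))**2) = 2276 + 17*(5 + (30*(-1/49))**2) = 2276 + 17*(5 + (-30/49)**2) = 2276 + 17*(5 + 900/2401) = 2276 + 17*(12905/2401) = 2276 + 219385/2401 = 5684061/2401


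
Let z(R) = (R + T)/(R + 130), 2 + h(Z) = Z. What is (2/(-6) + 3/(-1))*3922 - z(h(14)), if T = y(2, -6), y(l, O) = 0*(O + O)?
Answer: -2784638/213 ≈ -13073.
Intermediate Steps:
y(l, O) = 0 (y(l, O) = 0*(2*O) = 0)
T = 0
h(Z) = -2 + Z
z(R) = R/(130 + R) (z(R) = (R + 0)/(R + 130) = R/(130 + R))
(2/(-6) + 3/(-1))*3922 - z(h(14)) = (2/(-6) + 3/(-1))*3922 - (-2 + 14)/(130 + (-2 + 14)) = (2*(-⅙) + 3*(-1))*3922 - 12/(130 + 12) = (-⅓ - 3)*3922 - 12/142 = -10/3*3922 - 12/142 = -39220/3 - 1*6/71 = -39220/3 - 6/71 = -2784638/213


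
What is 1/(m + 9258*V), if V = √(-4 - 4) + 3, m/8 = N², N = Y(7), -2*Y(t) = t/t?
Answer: 868/45537209 - 4629*I*√2/364297672 ≈ 1.9061e-5 - 1.797e-5*I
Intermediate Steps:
Y(t) = -½ (Y(t) = -t/(2*t) = -½*1 = -½)
N = -½ ≈ -0.50000
m = 2 (m = 8*(-½)² = 8*(¼) = 2)
V = 3 + 2*I*√2 (V = √(-8) + 3 = 2*I*√2 + 3 = 3 + 2*I*√2 ≈ 3.0 + 2.8284*I)
1/(m + 9258*V) = 1/(2 + 9258*(3 + 2*I*√2)) = 1/(2 + (27774 + 18516*I*√2)) = 1/(27776 + 18516*I*√2)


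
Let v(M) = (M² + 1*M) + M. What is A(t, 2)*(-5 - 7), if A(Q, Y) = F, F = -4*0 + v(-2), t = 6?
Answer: 0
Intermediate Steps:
v(M) = M² + 2*M (v(M) = (M² + M) + M = (M + M²) + M = M² + 2*M)
F = 0 (F = -4*0 - 2*(2 - 2) = 0 - 2*0 = 0 + 0 = 0)
A(Q, Y) = 0
A(t, 2)*(-5 - 7) = 0*(-5 - 7) = 0*(-12) = 0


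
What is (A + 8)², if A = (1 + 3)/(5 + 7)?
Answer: 625/9 ≈ 69.444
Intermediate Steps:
A = ⅓ (A = 4/12 = 4*(1/12) = ⅓ ≈ 0.33333)
(A + 8)² = (⅓ + 8)² = (25/3)² = 625/9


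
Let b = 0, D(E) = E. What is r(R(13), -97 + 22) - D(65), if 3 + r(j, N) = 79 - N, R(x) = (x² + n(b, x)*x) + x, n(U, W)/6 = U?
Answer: 86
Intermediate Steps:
n(U, W) = 6*U
R(x) = x + x² (R(x) = (x² + (6*0)*x) + x = (x² + 0*x) + x = (x² + 0) + x = x² + x = x + x²)
r(j, N) = 76 - N (r(j, N) = -3 + (79 - N) = 76 - N)
r(R(13), -97 + 22) - D(65) = (76 - (-97 + 22)) - 1*65 = (76 - 1*(-75)) - 65 = (76 + 75) - 65 = 151 - 65 = 86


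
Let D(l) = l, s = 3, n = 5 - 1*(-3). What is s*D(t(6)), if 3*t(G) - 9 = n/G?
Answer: 31/3 ≈ 10.333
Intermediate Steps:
n = 8 (n = 5 + 3 = 8)
t(G) = 3 + 8/(3*G) (t(G) = 3 + (8/G)/3 = 3 + 8/(3*G))
s*D(t(6)) = 3*(3 + (8/3)/6) = 3*(3 + (8/3)*(⅙)) = 3*(3 + 4/9) = 3*(31/9) = 31/3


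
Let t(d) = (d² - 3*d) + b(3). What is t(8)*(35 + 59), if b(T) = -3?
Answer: 3478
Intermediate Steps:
t(d) = -3 + d² - 3*d (t(d) = (d² - 3*d) - 3 = -3 + d² - 3*d)
t(8)*(35 + 59) = (-3 + 8² - 3*8)*(35 + 59) = (-3 + 64 - 24)*94 = 37*94 = 3478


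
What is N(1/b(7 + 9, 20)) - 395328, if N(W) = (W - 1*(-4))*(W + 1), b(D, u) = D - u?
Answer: -6325203/16 ≈ -3.9533e+5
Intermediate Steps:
N(W) = (1 + W)*(4 + W) (N(W) = (W + 4)*(1 + W) = (4 + W)*(1 + W) = (1 + W)*(4 + W))
N(1/b(7 + 9, 20)) - 395328 = (4 + (1/((7 + 9) - 1*20))² + 5/((7 + 9) - 1*20)) - 395328 = (4 + (1/(16 - 20))² + 5/(16 - 20)) - 395328 = (4 + (1/(-4))² + 5/(-4)) - 395328 = (4 + (-¼)² + 5*(-¼)) - 395328 = (4 + 1/16 - 5/4) - 395328 = 45/16 - 395328 = -6325203/16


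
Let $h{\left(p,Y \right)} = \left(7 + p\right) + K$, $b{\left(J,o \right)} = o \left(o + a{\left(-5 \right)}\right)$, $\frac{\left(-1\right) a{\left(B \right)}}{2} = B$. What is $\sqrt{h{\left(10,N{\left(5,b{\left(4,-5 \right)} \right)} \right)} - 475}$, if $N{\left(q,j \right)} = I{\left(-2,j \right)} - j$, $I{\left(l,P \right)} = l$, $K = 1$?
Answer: $i \sqrt{457} \approx 21.378 i$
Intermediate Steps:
$a{\left(B \right)} = - 2 B$
$b{\left(J,o \right)} = o \left(10 + o\right)$ ($b{\left(J,o \right)} = o \left(o - -10\right) = o \left(o + 10\right) = o \left(10 + o\right)$)
$N{\left(q,j \right)} = -2 - j$
$h{\left(p,Y \right)} = 8 + p$ ($h{\left(p,Y \right)} = \left(7 + p\right) + 1 = 8 + p$)
$\sqrt{h{\left(10,N{\left(5,b{\left(4,-5 \right)} \right)} \right)} - 475} = \sqrt{\left(8 + 10\right) - 475} = \sqrt{18 - 475} = \sqrt{-457} = i \sqrt{457}$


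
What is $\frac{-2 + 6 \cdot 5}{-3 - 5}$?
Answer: $- \frac{7}{2} \approx -3.5$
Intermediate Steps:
$\frac{-2 + 6 \cdot 5}{-3 - 5} = \frac{-2 + 30}{-8} = 28 \left(- \frac{1}{8}\right) = - \frac{7}{2}$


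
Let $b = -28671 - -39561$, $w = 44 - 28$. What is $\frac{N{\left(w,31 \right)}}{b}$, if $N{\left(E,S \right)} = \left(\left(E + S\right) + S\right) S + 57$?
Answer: $\frac{5}{22} \approx 0.22727$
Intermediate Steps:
$w = 16$ ($w = 44 - 28 = 16$)
$N{\left(E,S \right)} = 57 + S \left(E + 2 S\right)$ ($N{\left(E,S \right)} = \left(E + 2 S\right) S + 57 = S \left(E + 2 S\right) + 57 = 57 + S \left(E + 2 S\right)$)
$b = 10890$ ($b = -28671 + 39561 = 10890$)
$\frac{N{\left(w,31 \right)}}{b} = \frac{57 + 2 \cdot 31^{2} + 16 \cdot 31}{10890} = \left(57 + 2 \cdot 961 + 496\right) \frac{1}{10890} = \left(57 + 1922 + 496\right) \frac{1}{10890} = 2475 \cdot \frac{1}{10890} = \frac{5}{22}$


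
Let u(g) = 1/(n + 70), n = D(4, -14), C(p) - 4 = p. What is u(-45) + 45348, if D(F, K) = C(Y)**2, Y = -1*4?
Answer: 3174361/70 ≈ 45348.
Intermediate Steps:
Y = -4
C(p) = 4 + p
D(F, K) = 0 (D(F, K) = (4 - 4)**2 = 0**2 = 0)
n = 0
u(g) = 1/70 (u(g) = 1/(0 + 70) = 1/70)
u(-45) + 45348 = 1/70 + 45348 = 3174361/70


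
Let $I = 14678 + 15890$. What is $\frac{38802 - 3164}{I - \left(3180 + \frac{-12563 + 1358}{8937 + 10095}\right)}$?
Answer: $\frac{226087472}{173753207} \approx 1.3012$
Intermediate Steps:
$I = 30568$
$\frac{38802 - 3164}{I - \left(3180 + \frac{-12563 + 1358}{8937 + 10095}\right)} = \frac{38802 - 3164}{30568 - \left(3180 + \frac{-12563 + 1358}{8937 + 10095}\right)} = \frac{35638}{30568 - \left(3180 - \frac{11205}{19032}\right)} = \frac{35638}{30568 - \left(3180 - \frac{3735}{6344}\right)} = \frac{35638}{30568 - \frac{20170185}{6344}} = \frac{35638}{\frac{173753207}{6344}} = 35638 \cdot \frac{6344}{173753207} = \frac{226087472}{173753207}$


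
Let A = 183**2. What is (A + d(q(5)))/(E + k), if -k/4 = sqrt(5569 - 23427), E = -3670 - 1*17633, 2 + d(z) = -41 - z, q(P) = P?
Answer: -712393623/454103537 + 133764*I*sqrt(17858)/454103537 ≈ -1.5688 + 0.039364*I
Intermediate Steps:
d(z) = -43 - z (d(z) = -2 + (-41 - z) = -43 - z)
A = 33489
E = -21303 (E = -3670 - 17633 = -21303)
k = -4*I*sqrt(17858) (k = -4*sqrt(5569 - 23427) = -4*I*sqrt(17858) ≈ -534.54*I)
(A + d(q(5)))/(E + k) = (33489 + (-43 - 1*5))/(-21303 - 4*I*sqrt(17858)) = (33489 + (-43 - 5))/(-21303 - 4*I*sqrt(17858)) = (33489 - 48)/(-21303 - 4*I*sqrt(17858)) = 33441/(-21303 - 4*I*sqrt(17858))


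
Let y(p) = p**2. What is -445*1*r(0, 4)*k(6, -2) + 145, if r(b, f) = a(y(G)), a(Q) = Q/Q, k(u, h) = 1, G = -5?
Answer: -300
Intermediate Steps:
a(Q) = 1
r(b, f) = 1
-445*1*r(0, 4)*k(6, -2) + 145 = -445*1*1 + 145 = -445 + 145 = -300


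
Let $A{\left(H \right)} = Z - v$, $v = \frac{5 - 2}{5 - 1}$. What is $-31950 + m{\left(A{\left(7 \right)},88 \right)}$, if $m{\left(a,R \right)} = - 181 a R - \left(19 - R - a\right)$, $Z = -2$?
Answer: $\frac{47673}{4} \approx 11918.0$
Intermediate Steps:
$v = \frac{3}{4} \approx 0.75$
$A{\left(H \right)} = - \frac{11}{4}$ ($A{\left(H \right)} = -2 - \frac{3}{4} = - \frac{11}{4}$)
$m{\left(a,R \right)} = -19 + R + a - 181 R a$ ($m{\left(a,R \right)} = - 181 R a - \left(19 - R - a\right) = - 181 R a + \left(-19 + R + a\right) = -19 + R + a - 181 R a$)
$-31950 + m{\left(A{\left(7 \right)},88 \right)} = -31950 - \left(- \frac{265}{4} - 43802\right) = -31950 + \left(-19 + 88 - \frac{11}{4} + 43802\right) = -31950 + \frac{175473}{4} = \frac{47673}{4}$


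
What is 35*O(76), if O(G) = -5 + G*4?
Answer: 10465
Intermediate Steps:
O(G) = -5 + 4*G
35*O(76) = 35*(-5 + 4*76) = 35*(-5 + 304) = 35*299 = 10465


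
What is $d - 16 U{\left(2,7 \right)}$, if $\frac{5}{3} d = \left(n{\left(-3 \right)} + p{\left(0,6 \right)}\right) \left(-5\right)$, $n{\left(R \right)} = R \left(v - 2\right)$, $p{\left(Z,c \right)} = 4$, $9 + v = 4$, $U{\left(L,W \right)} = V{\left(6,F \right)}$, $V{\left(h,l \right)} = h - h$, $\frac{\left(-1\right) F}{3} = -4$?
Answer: $-75$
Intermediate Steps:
$F = 12$ ($F = \left(-3\right) \left(-4\right) = 12$)
$V{\left(h,l \right)} = 0$
$U{\left(L,W \right)} = 0$
$v = -5$ ($v = -9 + 4 = -5$)
$n{\left(R \right)} = - 7 R$ ($n{\left(R \right)} = R \left(-5 - 2\right) = R \left(-7\right) = - 7 R$)
$d = -75$ ($d = \frac{3 \left(\left(-7\right) \left(-3\right) + 4\right) \left(-5\right)}{5} = \frac{3 \left(21 + 4\right) \left(-5\right)}{5} = \frac{3 \cdot 25 \left(-5\right)}{5} = \frac{3}{5} \left(-125\right) = -75$)
$d - 16 U{\left(2,7 \right)} = -75 - 0 = -75 + 0 = -75$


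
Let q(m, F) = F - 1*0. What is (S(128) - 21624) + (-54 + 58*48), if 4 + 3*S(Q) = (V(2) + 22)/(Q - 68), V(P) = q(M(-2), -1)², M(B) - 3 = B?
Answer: -3401137/180 ≈ -18895.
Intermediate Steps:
M(B) = 3 + B
q(m, F) = F (q(m, F) = F + 0 = F)
V(P) = 1 (V(P) = (-1)² = 1)
S(Q) = -4/3 + 23/(3*(-68 + Q)) (S(Q) = -4/3 + ((1 + 22)/(Q - 68))/3 = -4/3 + (23/(-68 + Q))/3 = -4/3 + 23/(3*(-68 + Q)))
(S(128) - 21624) + (-54 + 58*48) = ((295 - 4*128)/(3*(-68 + 128)) - 21624) + (-54 + 58*48) = ((⅓)*(295 - 512)/60 - 21624) + (-54 + 2784) = ((⅓)*(1/60)*(-217) - 21624) + 2730 = (-217/180 - 21624) + 2730 = -3892537/180 + 2730 = -3401137/180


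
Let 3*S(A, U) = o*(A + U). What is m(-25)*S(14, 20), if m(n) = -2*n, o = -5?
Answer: -8500/3 ≈ -2833.3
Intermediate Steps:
S(A, U) = -5*A/3 - 5*U/3 (S(A, U) = (-5*(A + U))/3 = (-5*A - 5*U)/3 = -5*A/3 - 5*U/3)
m(-25)*S(14, 20) = (-2*(-25))*(-5/3*14 - 5/3*20) = 50*(-70/3 - 100/3) = 50*(-170/3) = -8500/3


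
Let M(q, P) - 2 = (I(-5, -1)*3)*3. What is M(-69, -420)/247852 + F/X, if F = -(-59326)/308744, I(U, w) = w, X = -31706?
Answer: -10403416075/303279057994616 ≈ -3.4303e-5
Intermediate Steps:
M(q, P) = -7 (M(q, P) = 2 - 1*3*3 = 2 - 3*3 = 2 - 9 = -7)
F = 29663/154372 (F = -(-59326)/308744 = -1*(-29663/154372) = 29663/154372 ≈ 0.19215)
M(-69, -420)/247852 + F/X = -7/247852 + (29663/154372)/(-31706) = -7*1/247852 + (29663/154372)*(-1/31706) = -7/247852 - 29663/4894518632 = -10403416075/303279057994616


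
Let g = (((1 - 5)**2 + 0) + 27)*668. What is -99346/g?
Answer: -49673/14362 ≈ -3.4586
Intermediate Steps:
g = 28724 (g = (((-4)**2 + 0) + 27)*668 = ((16 + 0) + 27)*668 = (16 + 27)*668 = 43*668 = 28724)
-99346/g = -99346/28724 = -99346*1/28724 = -49673/14362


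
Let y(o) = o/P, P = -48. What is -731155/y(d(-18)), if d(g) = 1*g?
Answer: -5849240/3 ≈ -1.9497e+6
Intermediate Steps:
d(g) = g
y(o) = -o/48 (y(o) = o/(-48) = o*(-1/48) = -o/48)
-731155/y(d(-18)) = -731155/((-1/48*(-18))) = -731155/3/8 = -731155*8/3 = -5849240/3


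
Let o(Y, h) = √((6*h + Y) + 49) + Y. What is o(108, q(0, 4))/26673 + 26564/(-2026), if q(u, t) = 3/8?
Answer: -118053794/9006583 + 7*√13/53346 ≈ -13.107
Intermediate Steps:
q(u, t) = 3/8 (q(u, t) = 3*(⅛) = 3/8)
o(Y, h) = Y + √(49 + Y + 6*h) (o(Y, h) = √((Y + 6*h) + 49) + Y = √(49 + Y + 6*h) + Y = Y + √(49 + Y + 6*h))
o(108, q(0, 4))/26673 + 26564/(-2026) = (108 + √(49 + 108 + 6*(3/8)))/26673 + 26564/(-2026) = (108 + √(49 + 108 + 9/4))*(1/26673) + 26564*(-1/2026) = (108 + √(637/4))*(1/26673) - 13282/1013 = (108 + 7*√13/2)*(1/26673) - 13282/1013 = (36/8891 + 7*√13/53346) - 13282/1013 = -118053794/9006583 + 7*√13/53346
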